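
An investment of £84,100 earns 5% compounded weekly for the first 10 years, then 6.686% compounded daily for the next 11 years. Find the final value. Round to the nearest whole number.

After 10 years at 5%: 84,100 × 1.64832524492 ≈ 138,624.1531.
Then 11 years at 6.686%: 138,624.1531 × 2.08630101393 ≈ 289,211.7112.

£289,212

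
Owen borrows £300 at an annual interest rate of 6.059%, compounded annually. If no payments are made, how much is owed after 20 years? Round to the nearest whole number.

Annual rate = 6.059% = 0.06059; years = 20.
A = 300·(1 + 0.06059)^20 ≈ 300·3.24302696 ≈ 972.9081.

£973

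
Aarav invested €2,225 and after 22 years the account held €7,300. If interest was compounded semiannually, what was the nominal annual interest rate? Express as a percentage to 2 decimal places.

5.47%

(1 + r/2)^44 = 7,300/2,225 = 3.2809.
1 + r/2 = 3.2809^(1/44) ≈ 1.027371, so r/2 ≈ 0.0273705.
r ≈ 2·0.0273705 = 5.47411%.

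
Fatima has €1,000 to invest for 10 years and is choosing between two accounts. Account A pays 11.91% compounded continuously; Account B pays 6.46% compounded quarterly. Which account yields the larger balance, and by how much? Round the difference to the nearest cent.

Account A, by €1,392.30

A: e^(0.1191·10) = e^1.191 ≈ 3.290369933, so 1,000 × 3.290369933 ≈ 3,290.3699.
B: (1 + 0.01615)^40 ≈ 1.898072774, so 1,000 × 1.898072774 ≈ 1,898.0728.
Difference ≈ 1,392.2972 in favor of A.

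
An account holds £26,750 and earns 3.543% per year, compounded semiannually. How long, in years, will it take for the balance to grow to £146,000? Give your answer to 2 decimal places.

48.32 years

We need (1 + 0.017715)^(2t) = 5.4579, so 2t = ln 5.4579 / ln 1.017715 ≈ 96.6446.
t ≈ 96.6446/2 = 48.3223 years.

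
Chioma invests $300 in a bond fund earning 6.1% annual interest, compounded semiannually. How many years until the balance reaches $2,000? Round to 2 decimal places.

31.57 years

We need (1 + 0.0305)^(2t) = 6.6667, so 2t = ln 6.6667 / ln 1.0305 ≈ 63.1445.
t ≈ 63.1445/2 = 31.5722 years.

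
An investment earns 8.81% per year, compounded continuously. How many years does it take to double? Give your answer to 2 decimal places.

e^(0.0881t) = 2, so 0.0881t = ln 2 ≈ 0.69315.
t ≈ 0.69315/0.0881 ≈ 7.8677.

7.87 years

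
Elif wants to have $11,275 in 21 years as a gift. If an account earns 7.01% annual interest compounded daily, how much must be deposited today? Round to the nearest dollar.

Growth factor = (1 + 0.0701/365)^7665 ≈ 4.3577621453.
P = 11,275/4.3577621453 ≈ 2,587.3372.

$2,587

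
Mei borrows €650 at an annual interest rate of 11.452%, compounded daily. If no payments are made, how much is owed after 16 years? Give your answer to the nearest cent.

€4,060.27

Periodic rate = 11.452%/365 = 0.000313753; periods = 365·16 = 5840.
A = 650·(1 + 0.11452/365)^5840 ≈ 650·6.246570616 ≈ 4,060.2709.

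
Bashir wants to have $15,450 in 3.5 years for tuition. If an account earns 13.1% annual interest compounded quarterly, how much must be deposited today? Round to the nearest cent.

Periodic rate = 13.1%/4 = 0.03275; 14 periods.
P = 15,450/(1 + 0.03275)^14 ≈ 15,450/1.5701200197 ≈ 9,840.0121.

$9,840.01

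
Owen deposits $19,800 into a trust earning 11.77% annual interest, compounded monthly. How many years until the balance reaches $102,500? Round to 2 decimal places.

We need (1 + 0.00980833)^(12t) = 5.1768, so 12t = ln 5.1768 / ln 1.009808 ≈ 168.4518.
t ≈ 168.4518/12 = 14.0376 years.

14.04 years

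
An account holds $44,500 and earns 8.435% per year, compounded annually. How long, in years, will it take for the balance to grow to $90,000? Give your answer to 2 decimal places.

We need (1 + 0.08435)^t = 2.0225, so t = ln 2.0225 / ln 1.08435 ≈ 8.6974.

8.70 years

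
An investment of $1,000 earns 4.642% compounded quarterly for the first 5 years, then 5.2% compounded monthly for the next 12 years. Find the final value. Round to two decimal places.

After 5 years at 4.642%: 1,000 × 1.259561405 ≈ 1,259.5614.
Then 12 years at 5.2%: 1,259.5614 × 1.863864263 ≈ 2,347.6515.

$2,347.65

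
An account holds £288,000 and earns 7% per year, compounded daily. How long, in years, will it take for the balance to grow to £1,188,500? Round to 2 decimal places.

20.25 years

(1 + 0.000191781)^(365t) = 1,188,500/288,000 = 4.1267.
365t·ln(1 + 0.000191781) = ln(4.1267); 365t = 1.4175/0.000191762 ≈ 7391.8899.
t ≈ 20.2518 years.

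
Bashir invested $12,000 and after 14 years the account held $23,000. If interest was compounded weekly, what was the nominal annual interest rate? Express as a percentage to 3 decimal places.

4.649%

(1 + r/52)^728 = 23,000/12,000 = 1.91667.
1 + r/52 = 1.91667^(1/728) ≈ 1.000894, so r/52 ≈ 0.000894064.
r ≈ 52·0.000894064 = 4.64913%.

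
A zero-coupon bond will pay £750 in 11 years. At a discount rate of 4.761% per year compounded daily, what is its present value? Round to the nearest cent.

Periodic rate = 4.761%/365 = 0.000130438; 4015 periods.
P = 750/(1 + 0.04761/365)^4015 ≈ 750/1.6882219 ≈ 444.2544.

£444.25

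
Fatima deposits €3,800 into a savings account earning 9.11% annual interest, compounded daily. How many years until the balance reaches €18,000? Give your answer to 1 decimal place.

17.1 years

(1 + 0.000249589)^(365t) = 18,000/3,800 = 4.7368.
365t·ln(1 + 0.000249589) = ln(4.7368); 365t = 1.5554/0.000249558 ≈ 6232.5044.
t ≈ 17.0754 years.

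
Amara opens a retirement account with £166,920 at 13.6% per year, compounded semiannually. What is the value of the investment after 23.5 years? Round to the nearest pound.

£3,675,846

Periodic rate = 13.6%/2 = 0.068; periods = 2·23.5 = 47.
A = 166,920·(1 + 0.068)^47 ≈ 166,920·22.02160033945 ≈ 3,675,845.5287.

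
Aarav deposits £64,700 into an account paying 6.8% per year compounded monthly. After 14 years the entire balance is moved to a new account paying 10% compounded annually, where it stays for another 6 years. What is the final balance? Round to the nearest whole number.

After 14 years at 6.8%: 64,700 × 2.58393340487 ≈ 167,180.4913.
Then 6 years at 10%: 167,180.4913 × 1.771561 ≈ 296,170.4383.

£296,170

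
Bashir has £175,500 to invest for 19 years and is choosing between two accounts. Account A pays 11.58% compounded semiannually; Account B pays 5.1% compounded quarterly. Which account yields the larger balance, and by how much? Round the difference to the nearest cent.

Account A growth factor: (1 + 0.0579)^38 ≈ 8.489760738864; balance ≈ 1,489,953.0097.
Account B growth factor: (1 + 0.01275)^76 ≈ 2.61921495048; balance ≈ 459,672.2238.
Account A is larger by 1,030,280.7859.

Account A, by £1,030,280.79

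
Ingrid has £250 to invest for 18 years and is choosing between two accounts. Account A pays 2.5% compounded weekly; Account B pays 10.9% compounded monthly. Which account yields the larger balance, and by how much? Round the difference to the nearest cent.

A: (1 + 0.025/52)^936 ≈ 1.5681426, so 250 × 1.5681426 ≈ 392.0356.
B: (1 + 0.109/12)^216 ≈ 7.050812403, so 250 × 7.050812403 ≈ 1,762.7031.
Difference ≈ 1,370.6675 in favor of B.

Account B, by £1,370.67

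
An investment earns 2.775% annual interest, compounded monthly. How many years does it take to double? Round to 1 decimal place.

(1 + 0.0023125)^(12t) = 2.
12t = ln 2 / ln(1 + 0.0023125) ≈ 0.69315/0.00230983 ≈ 300.0858.
t ≈ 25.0071.

25.0 years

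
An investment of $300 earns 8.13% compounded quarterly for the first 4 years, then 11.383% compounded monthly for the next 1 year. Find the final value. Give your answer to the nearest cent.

Phase 1: 300·(1 + 0.020325)^16 ≈ 413.9403.
Phase 2: 413.9403·(1 + 0.11383/12)^12 ≈ 463.5968.

$463.60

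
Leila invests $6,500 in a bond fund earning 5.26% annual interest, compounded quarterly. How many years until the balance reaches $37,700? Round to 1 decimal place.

33.6 years

We need (1 + 0.01315)^(4t) = 5.8, so 4t = ln 5.8 / ln 1.01315 ≈ 134.5544.
t ≈ 134.5544/4 = 33.6386 years.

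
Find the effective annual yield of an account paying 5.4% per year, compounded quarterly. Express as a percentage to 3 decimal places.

5.510%

One year is 4 periods at 0.0135 each: (1 + 0.0135)^4 ≈ 1.055103.
EAR = 1.055103 − 1 ≈ 5.51034%.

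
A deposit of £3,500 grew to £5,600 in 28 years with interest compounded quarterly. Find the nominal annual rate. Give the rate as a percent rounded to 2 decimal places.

1.68%

(1 + r/4)^112 = 5,600/3,500 = 1.6.
1 + r/4 = 1.6^(1/112) ≈ 1.004205, so r/4 ≈ 0.00420528.
r ≈ 4·0.00420528 = 1.68211%.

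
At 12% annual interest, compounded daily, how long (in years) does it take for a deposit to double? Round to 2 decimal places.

(1 + 0.000328767)^(365t) = 2.
365t = ln 2 / ln(1 + 0.000328767) ≈ 0.69315/0.000328713 ≈ 2108.6692.
t ≈ 5.7772.

5.78 years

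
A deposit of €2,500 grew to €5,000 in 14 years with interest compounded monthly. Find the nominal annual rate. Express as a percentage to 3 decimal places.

4.961%

(1 + r/12)^168 = 5,000/2,500 = 2.
1 + r/12 = 2^(1/168) ≈ 1.004134, so r/12 ≈ 0.0041344.
r ≈ 12·0.0041344 = 4.96128%.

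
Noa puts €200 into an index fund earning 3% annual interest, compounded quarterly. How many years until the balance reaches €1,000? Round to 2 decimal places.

53.85 years

(1 + 0.0075)^(4t) = 1,000/200 = 5.
4t·ln(1 + 0.0075) = ln(5); 4t = 1.6094/0.00747201 ≈ 215.3954.
t ≈ 53.8489 years.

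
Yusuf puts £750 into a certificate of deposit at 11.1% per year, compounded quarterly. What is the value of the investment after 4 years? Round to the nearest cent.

£1,162.15

Growth factor = (1 + 0.02775)^16 ≈ 1.549529209.
A ≈ 750 × 1.549529209 ≈ 1,162.1469.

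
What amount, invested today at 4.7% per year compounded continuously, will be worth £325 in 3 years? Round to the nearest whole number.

P = A·e^(−rt) = 325·e^(−0.141).
e^(−0.141) ≈ 0.868489312, so P ≈ 282.2590.

£282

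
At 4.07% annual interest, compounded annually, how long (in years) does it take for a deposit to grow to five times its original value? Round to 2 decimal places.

(1 + 0.0407)^t = 5.
t = ln 5 / ln(1 + 0.0407) ≈ 1.6094/0.0398936 ≈ 40.3433.

40.34 years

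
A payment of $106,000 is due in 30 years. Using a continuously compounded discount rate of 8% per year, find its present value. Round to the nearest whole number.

$9,616

P = A·e^(−rt) = 106,000·e^(−2.4).
e^(−2.4) ≈ 0.0907179532894, so P ≈ 9,616.1030.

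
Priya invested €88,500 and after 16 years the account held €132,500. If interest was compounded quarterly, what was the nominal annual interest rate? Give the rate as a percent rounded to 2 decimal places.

2.53%

The 64-period growth factor is 132,500/88,500 = 1.49718.
r/4 = 1.49718^(1/64) − 1 ≈ 0.00632586, so r ≈ 4·0.00632586 = 2.53035%.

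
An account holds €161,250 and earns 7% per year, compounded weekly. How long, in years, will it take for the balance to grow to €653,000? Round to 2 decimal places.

19.99 years

We need (1 + 0.00134615)^(52t) = 4.0496, so 52t = ln 4.0496 / ln 1.001346 ≈ 1039.6749.
t ≈ 1039.6749/52 = 19.9937 years.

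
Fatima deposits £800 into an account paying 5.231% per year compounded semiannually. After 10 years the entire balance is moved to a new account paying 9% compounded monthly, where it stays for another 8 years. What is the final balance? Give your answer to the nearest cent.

£2,747.10

Phase 1: 800·(1 + 0.026155)^20 ≈ 1,340.7546.
Phase 2: 1,340.7546·(1 + 0.0075)^96 ≈ 2,747.1006.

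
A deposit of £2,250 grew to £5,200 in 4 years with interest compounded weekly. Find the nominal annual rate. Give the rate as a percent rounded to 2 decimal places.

20.99%

(1 + r/52)^208 = 5,200/2,250 = 2.31111.
1 + r/52 = 2.31111^(1/208) ≈ 1.004036, so r/52 ≈ 0.00403566.
r ≈ 52·0.00403566 = 20.98544%.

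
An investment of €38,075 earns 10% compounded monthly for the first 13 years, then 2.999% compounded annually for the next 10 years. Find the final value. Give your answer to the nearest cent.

After 13 years at 10%: 38,075 × 3.64958418465 ≈ 138,957.9178.
Then 10 years at 2.999%: 138,957.9178 × 1.34378590773 ≈ 186,729.6917.

€186,729.69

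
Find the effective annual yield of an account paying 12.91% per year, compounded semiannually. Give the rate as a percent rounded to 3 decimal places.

EAR = (1 + 12.91%/2)^2 − 1 = (1 + 0.06455)^2 − 1.
(1 + 0.06455)^2 ≈ 1.133267, so EAR ≈ 13.32667%.

13.327%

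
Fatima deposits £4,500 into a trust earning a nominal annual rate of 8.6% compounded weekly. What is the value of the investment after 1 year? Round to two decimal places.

Periodic rate = 8.6%/52 = 0.00165385; periods = 52·1 = 52.
A = 4,500·(1 + 0.086/52)^52 ≈ 4,500·1.089728914 ≈ 4,903.7801.

£4,903.78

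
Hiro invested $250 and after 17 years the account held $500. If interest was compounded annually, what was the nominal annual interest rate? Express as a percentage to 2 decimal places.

4.16%

The 17-period growth factor is 500/250 = 2.
r = 2^(1/17) − 1 ≈ 0.041616, i.e. 4.16160%.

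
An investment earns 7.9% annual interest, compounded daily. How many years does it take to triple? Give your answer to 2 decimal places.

13.91 years

(1 + 0.000216438)^(365t) = 3.
365t = ln 3 / ln(1 + 0.000216438) ≈ 1.0986/0.000216415 ≈ 5076.4162.
t ≈ 13.9080.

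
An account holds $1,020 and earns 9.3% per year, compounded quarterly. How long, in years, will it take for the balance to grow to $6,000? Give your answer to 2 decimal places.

(1 + 0.02325)^(4t) = 6,000/1,020 = 5.8824.
4t·ln(1 + 0.02325) = ln(5.8824); 4t = 1.772/0.0229838 ≈ 77.0958.
t ≈ 19.2739 years.

19.27 years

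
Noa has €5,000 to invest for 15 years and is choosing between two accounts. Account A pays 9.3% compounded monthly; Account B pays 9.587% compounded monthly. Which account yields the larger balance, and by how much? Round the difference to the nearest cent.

Account A growth factor: (1 + 0.00775)^180 ≈ 4.0133332993; balance ≈ 20,066.6665.
Account B growth factor: (1 + 0.09587/12)^180 ≈ 4.1884720546; balance ≈ 20,942.3603.
Account B is larger by 875.6938.

Account B, by €875.69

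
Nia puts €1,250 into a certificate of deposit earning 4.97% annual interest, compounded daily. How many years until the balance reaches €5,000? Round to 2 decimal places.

27.90 years

We need (1 + 0.000136164)^(365t) = 4, so 365t = ln 4 / ln 1.000136 ≈ 10181.7282.
t ≈ 10181.7282/365 = 27.8951 years.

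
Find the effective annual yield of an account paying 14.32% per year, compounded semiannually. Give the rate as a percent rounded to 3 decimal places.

One year is 2 periods at 0.0716 each: (1 + 0.0716)^2 ≈ 1.148327.
EAR = 1.148327 − 1 ≈ 14.83266%.

14.833%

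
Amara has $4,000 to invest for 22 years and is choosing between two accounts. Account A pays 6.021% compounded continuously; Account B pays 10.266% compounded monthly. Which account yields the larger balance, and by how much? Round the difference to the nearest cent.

Account A growth factor: e^(0.06021·22) = e^1.32462 ≈ 3.7607559962; balance ≈ 15,043.0240.
Account B growth factor: (1 + 0.008555)^264 ≈ 9.47743707; balance ≈ 37,909.7483.
Account B is larger by 22,866.7243.

Account B, by $22,866.72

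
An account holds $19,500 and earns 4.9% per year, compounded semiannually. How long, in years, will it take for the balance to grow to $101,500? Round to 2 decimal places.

We need (1 + 0.0245)^(2t) = 5.2051, so 2t = ln 5.2051 / ln 1.0245 ≈ 68.1539.
t ≈ 68.1539/2 = 34.0770 years.

34.08 years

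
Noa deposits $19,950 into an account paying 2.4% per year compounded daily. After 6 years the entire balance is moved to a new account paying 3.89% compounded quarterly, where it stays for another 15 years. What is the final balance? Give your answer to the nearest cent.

$41,178.05

Phase 1: 19,950·(1 + 0.024/365)^2190 ≈ 23,039.8289.
Phase 2: 23,039.8289·(1 + 0.009725)^60 ≈ 41,178.0523.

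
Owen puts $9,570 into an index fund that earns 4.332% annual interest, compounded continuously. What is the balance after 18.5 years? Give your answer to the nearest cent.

$21,328.69

A = P·e^(rt) = 9,570·e^(0.04332·18.5) = 9,570·e^0.80142.
e^0.80142 ≈ 2.2287034415, so A ≈ 21,328.6919.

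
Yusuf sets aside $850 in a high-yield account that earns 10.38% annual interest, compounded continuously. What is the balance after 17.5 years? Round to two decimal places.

$5,227.75

A = P·e^(rt) = 850·e^(0.1038·17.5) = 850·e^1.8165.
e^1.8165 ≈ 6.150294704, so A ≈ 5,227.7505.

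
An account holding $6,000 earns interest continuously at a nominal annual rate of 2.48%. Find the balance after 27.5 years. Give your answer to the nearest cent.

A = P·e^(rt) = 6,000·e^(0.0248·27.5) = 6,000·e^0.682.
e^0.682 ≈ 1.9778294381, so A ≈ 11,866.9766.

$11,866.98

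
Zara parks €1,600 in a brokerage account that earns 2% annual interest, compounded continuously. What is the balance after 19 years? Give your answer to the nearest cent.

€2,339.66

A = P·e^(rt) = 1,600·e^(0.02·19) = 1,600·e^0.38.
e^0.38 ≈ 1.462284589, so A ≈ 2,339.6553.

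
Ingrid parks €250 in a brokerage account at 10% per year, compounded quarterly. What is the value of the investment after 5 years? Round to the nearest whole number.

€410

Growth factor = (1 + 0.025)^20 ≈ 1.63861644.
A ≈ 250 × 1.63861644 ≈ 409.6541.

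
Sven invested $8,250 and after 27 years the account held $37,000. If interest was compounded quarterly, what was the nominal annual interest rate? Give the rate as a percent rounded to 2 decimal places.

(1 + r/4)^108 = 37,000/8,250 = 4.48485.
1 + r/4 = 4.48485^(1/108) ≈ 1.013992, so r/4 ≈ 0.0139924.
r ≈ 4·0.0139924 = 5.59696%.

5.60%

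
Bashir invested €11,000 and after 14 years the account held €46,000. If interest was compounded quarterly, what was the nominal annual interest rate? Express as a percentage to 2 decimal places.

The 56-period growth factor is 46,000/11,000 = 4.18182.
r/4 = 4.18182^(1/56) − 1 ≈ 0.0258782, so r ≈ 4·0.0258782 = 10.35128%.

10.35%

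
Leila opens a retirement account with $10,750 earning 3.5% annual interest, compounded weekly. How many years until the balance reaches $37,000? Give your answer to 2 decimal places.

35.33 years

(1 + 0.000673077)^(52t) = 37,000/10,750 = 3.4419.
52t·ln(1 + 0.000673077) = ln(3.4419); 52t = 1.236/0.000672851 ≈ 1836.9789.
t ≈ 35.3265 years.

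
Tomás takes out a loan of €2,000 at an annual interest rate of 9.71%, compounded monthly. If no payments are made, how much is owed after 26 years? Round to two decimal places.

€24,719.39

Growth factor = (1 + 0.0971/12)^312 ≈ 12.35969353.
A ≈ 2,000 × 12.35969353 ≈ 24,719.3871.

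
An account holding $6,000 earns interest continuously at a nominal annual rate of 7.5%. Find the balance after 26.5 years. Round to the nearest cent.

A = P·e^(rt) = 6,000·e^(0.075·26.5) = 6,000·e^1.9875.
e^1.9875 ≈ 7.2972677699, so A ≈ 43,783.6066.

$43,783.61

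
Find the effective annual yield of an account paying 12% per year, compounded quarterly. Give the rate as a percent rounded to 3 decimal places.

EAR = (1 + 12%/4)^4 − 1 = (1 + 0.03)^4 − 1.
(1 + 0.03)^4 ≈ 1.125509, so EAR ≈ 12.55088%.

12.551%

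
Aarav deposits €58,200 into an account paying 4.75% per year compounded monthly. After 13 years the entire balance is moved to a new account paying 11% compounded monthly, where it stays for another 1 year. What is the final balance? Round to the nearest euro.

€120,261

Phase 1: 58,200·(1 + 0.0475/12)^156 ≈ 107,788.0108.
Phase 2: 107,788.0108·(1 + 0.11/12)^12 ≈ 120,261.1139.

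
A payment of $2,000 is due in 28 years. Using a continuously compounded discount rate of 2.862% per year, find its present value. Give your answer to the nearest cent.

P = A·e^(−rt) = 2,000·e^(−0.80136).
e^(−0.80136) ≈ 0.4487182921, so P ≈ 897.4366.

$897.44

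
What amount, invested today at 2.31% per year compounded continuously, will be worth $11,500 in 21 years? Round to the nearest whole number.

$7,080

P = A·e^(−rt) = 11,500·e^(−0.4851).
e^(−0.4851) ≈ 0.61563563012, so P ≈ 7,079.8097.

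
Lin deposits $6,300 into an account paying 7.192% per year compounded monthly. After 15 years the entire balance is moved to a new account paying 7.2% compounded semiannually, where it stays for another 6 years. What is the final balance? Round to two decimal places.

$28,234.24

After 15 years at 7.192%: 6,300 × 2.9316929508 ≈ 18,469.6656.
Then 6 years at 7.2%: 18,469.6656 × 1.528681694 ≈ 28,234.2397.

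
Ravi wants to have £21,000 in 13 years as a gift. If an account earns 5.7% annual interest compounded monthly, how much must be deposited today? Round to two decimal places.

£10,026.95

Growth factor = (1 + 0.00475)^156 ≈ 2.0943551007.
P = 21,000/2.0943551007 ≈ 10,026.9529.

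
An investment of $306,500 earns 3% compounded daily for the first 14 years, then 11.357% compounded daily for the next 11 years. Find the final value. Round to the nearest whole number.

Phase 1: 306,500·(1 + 0.03/365)^5110 ≈ 466,473.1657.
Phase 2: 466,473.1657·(1 + 0.11357/365)^4015 ≈ 1,626,647.0989.

$1,626,647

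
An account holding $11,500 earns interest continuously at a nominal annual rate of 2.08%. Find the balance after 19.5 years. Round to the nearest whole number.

A = P·e^(rt) = 11,500·e^(0.0208·19.5) = 11,500·e^0.4056.
e^0.4056 ≈ 1.5002023515, so A ≈ 17,252.3270.

$17,252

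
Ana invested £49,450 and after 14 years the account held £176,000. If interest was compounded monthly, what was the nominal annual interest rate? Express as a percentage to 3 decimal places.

The 168-period growth factor is 176,000/49,450 = 3.55915.
r/12 = 3.55915^(1/168) − 1 ≈ 0.0075853, so r ≈ 12·0.0075853 = 9.10236%.

9.102%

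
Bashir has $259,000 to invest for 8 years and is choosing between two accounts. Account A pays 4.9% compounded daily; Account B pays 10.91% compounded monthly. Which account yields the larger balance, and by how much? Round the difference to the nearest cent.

Account A growth factor: (1 + 0.049/365)^2920 ≈ 1.47989877479; balance ≈ 383,293.7827.
Account B growth factor: (1 + 0.1091/12)^96 ≈ 2.38418246107; balance ≈ 617,503.2574.
Account B is larger by 234,209.4747.

Account B, by $234,209.47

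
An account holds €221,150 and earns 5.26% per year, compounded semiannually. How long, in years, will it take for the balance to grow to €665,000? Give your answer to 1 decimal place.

(1 + 0.0263)^(2t) = 665,000/221,150 = 3.007.
2t·ln(1 + 0.0263) = ln(3.007); 2t = 1.1009/0.0259601 ≈ 42.4091.
t ≈ 21.2046 years.

21.2 years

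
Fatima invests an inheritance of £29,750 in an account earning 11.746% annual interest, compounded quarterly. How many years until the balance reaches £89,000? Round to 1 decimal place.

(1 + 0.029365)^(4t) = 89,000/29,750 = 2.9916.
4t·ln(1 + 0.029365) = ln(2.9916); 4t = 1.0958/0.0289421 ≈ 37.8620.
t ≈ 9.4655 years.

9.5 years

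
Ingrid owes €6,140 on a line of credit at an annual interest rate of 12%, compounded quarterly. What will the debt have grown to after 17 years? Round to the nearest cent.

€45,824.70

Periodic rate = 12%/4 = 0.03; periods = 4·17 = 68.
A = 6,140·(1 + 0.03)^68 ≈ 6,140·7.4633065436 ≈ 45,824.7022.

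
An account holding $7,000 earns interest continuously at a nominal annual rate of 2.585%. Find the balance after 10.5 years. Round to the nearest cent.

$9,182.83

A = P·e^(rt) = 7,000·e^(0.02585·10.5) = 7,000·e^0.271425.
e^0.271425 ≈ 1.311832481, so A ≈ 9,182.8274.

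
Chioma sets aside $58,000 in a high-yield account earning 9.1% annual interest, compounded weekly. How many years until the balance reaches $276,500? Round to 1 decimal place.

(1 + 0.00175)^(52t) = 276,500/58,000 = 4.7672.
52t·ln(1 + 0.00175) = ln(4.7672); 52t = 1.5618/0.00174847 ≈ 893.2194.
t ≈ 17.1773 years.

17.2 years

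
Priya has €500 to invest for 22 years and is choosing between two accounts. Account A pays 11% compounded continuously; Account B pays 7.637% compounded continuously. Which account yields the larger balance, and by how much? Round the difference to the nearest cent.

Account A growth factor: e^(0.11·22) = e^2.42 ≈ 11.24585931; balance ≈ 5,622.9297.
Account B growth factor: e^(0.07637·22) = e^1.68014 ≈ 5.366307202; balance ≈ 2,683.1536.
Account A is larger by 2,939.7761.

Account A, by €2,939.78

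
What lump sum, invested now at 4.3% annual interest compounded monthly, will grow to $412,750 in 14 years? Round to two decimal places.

$226,312.80

Periodic rate = 4.3%/12 = 0.00358333; 168 periods.
P = 412,750/(1 + 0.043/12)^168 ≈ 412,750/1.8238031914 ≈ 226,312.7962.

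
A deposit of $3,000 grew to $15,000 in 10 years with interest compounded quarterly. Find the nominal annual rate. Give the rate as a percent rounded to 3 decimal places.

(1 + r/4)^40 = 15,000/3,000 = 5.
1 + r/4 = 5^(1/40) ≈ 1.041056, so r/4 ≈ 0.0410564.
r ≈ 4·0.0410564 = 16.42255%.

16.423%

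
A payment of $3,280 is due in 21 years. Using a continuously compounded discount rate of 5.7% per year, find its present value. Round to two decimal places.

P = A·e^(−rt) = 3,280·e^(−1.197).
e^(−1.197) ≈ 0.3020991513, so P ≈ 990.8852.

$990.89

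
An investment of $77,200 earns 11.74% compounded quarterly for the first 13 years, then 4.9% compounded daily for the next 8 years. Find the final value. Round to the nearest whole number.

After 13 years at 11.74%: 77,200 × 4.50069497529 ≈ 347,453.6521.
Then 8 years at 4.9%: 347,453.6521 × 1.47989877479 ≈ 514,196.2340.

$514,196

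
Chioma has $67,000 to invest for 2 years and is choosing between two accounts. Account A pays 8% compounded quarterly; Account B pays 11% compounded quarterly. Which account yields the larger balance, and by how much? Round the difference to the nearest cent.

Account A growth factor: (1 + 0.02)^8 ≈ 1.171659381; balance ≈ 78,501.1785.
Account B growth factor: (1 + 0.0275)^8 ≈ 1.2423805519; balance ≈ 83,239.4970.
Account B is larger by 4,738.3185.

Account B, by $4,738.32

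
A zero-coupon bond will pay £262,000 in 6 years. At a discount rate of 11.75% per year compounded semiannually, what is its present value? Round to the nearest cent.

£132,062.71

Periodic rate = 11.75%/2 = 0.05875; 12 periods.
P = 262,000/(1 + 0.05875)^12 ≈ 262,000/1.9839059506 ≈ 132,062.7119.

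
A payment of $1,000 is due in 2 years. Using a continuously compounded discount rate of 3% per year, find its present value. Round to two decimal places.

$941.76

P = A·e^(−rt) = 1,000·e^(−0.06).
e^(−0.06) ≈ 0.941764534, so P ≈ 941.7645.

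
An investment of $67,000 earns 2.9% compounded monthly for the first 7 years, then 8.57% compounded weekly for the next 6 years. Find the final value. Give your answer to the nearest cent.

After 7 years at 2.9%: 67,000 × 1.22477248818 ≈ 82,059.7567.
Then 6 years at 8.57%: 82,059.7567 × 1.67159246579 ≈ 137,170.4711.

$137,170.47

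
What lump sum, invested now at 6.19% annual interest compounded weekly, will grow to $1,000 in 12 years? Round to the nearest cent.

$475.99

Periodic rate = 6.19%/52 = 0.00119038; 624 periods.
P = 1,000/(1 + 0.0619/52)^624 ≈ 1,000/2.10088407 ≈ 475.9901.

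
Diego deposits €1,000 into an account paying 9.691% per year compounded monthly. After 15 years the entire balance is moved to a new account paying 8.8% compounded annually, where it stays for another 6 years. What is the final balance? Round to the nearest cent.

After 15 years at 9.691%: 1,000 × 4.253795717 ≈ 4,253.7957.
Then 6 years at 8.8%: 4,253.7957 × 1.658721111 ≈ 7,055.8608.

€7,055.86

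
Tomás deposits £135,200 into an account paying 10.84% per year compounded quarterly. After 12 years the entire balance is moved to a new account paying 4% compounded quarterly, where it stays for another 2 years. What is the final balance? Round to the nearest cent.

£528,394.98

Phase 1: 135,200·(1 + 0.0271)^48 ≈ 487,963.9005.
Phase 2: 487,963.9005·(1 + 0.01)^8 ≈ 528,394.9817.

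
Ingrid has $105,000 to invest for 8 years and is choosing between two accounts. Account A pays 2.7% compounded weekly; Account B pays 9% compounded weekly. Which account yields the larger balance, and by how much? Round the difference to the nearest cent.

Account A growth factor: (1 + 0.027/52)^416 ≈ 1.24103280783; balance ≈ 130,308.4448.
Account B growth factor: (1 + 0.09/52)^416 ≈ 2.0531550136; balance ≈ 215,581.2764.
Account B is larger by 85,272.8316.

Account B, by $85,272.83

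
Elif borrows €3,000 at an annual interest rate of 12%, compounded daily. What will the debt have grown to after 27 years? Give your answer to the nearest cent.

Growth factor = (1 + 0.12/365)^9855 ≈ 25.520129016.
A ≈ 3,000 × 25.520129016 ≈ 76,560.3870.

€76,560.39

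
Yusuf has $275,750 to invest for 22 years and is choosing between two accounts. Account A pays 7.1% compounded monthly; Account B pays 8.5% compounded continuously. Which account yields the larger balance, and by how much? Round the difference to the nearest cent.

Account B, by $480,313.80

A: (1 + 0.071/12)^264 ≈ 4.746451232059, so 275,750 × 4.746451232059 ≈ 1,308,833.9272.
B: e^(0.085·22) = e^1.87 ≈ 6.488296399287, so 275,750 × 6.488296399287 ≈ 1,789,147.7321.
Difference ≈ 480,313.8049 in favor of B.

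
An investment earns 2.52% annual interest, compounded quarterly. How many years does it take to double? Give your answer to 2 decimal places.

(1 + 0.0063)^(4t) = 2.
4t = ln 2 / ln(1 + 0.0063) ≈ 0.69315/0.00628024 ≈ 110.3696.
t ≈ 27.5924.

27.59 years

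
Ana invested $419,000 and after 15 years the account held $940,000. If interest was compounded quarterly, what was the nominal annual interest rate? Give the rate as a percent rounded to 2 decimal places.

5.42%

The 60-period growth factor is 940,000/419,000 = 2.24344.
r/4 = 2.24344^(1/60) − 1 ≈ 0.0135579, so r ≈ 4·0.0135579 = 5.42316%.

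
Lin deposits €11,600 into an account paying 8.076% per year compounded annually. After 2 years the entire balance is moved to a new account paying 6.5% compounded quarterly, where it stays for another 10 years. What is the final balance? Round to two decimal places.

€25,818.97

Phase 1: 11,600·(1 + 0.08076)^2 ≈ 13,549.2893.
Phase 2: 13,549.2893·(1 + 0.01625)^40 ≈ 25,818.9668.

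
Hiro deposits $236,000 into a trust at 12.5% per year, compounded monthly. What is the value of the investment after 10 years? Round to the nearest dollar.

Periodic rate = 12.5%/12 = 0.0104167; periods = 12·10 = 120.
A = 236,000·(1 + 0.125/12)^120 ≈ 236,000·3.46784874768 ≈ 818,412.3045.

$818,412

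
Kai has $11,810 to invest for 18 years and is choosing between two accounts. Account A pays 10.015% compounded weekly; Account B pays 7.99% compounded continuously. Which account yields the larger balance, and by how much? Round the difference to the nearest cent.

Account A, by $21,758.63

Account A growth factor: (1 + 0.10015/52)^936 ≈ 6.0554958236; balance ≈ 71,515.4057.
Account B growth factor: e^(0.0799·18) = e^1.4382 ≈ 4.213105398; balance ≈ 49,756.7747.
Account A is larger by 21,758.6309.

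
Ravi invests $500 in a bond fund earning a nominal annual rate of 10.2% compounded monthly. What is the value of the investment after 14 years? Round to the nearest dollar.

$2,073

Growth factor = (1 + 0.0085)^168 ≈ 4.145258592.
A ≈ 500 × 4.145258592 ≈ 2,072.6293.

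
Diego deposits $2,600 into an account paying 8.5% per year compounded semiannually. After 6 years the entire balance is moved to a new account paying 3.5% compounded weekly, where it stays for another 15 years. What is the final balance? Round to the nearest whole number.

$7,241

After 6 years at 8.5%: 2,600 × 1.64783136 ≈ 4,284.3615.
Then 15 years at 3.5%: 4,284.3615 × 1.690160334 ≈ 7,241.2579.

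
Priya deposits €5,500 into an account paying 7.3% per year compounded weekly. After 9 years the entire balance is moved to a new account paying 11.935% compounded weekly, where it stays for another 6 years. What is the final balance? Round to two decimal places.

Phase 1: 5,500·(1 + 0.073/52)^468 ≈ 10,604.5946.
Phase 2: 10,604.5946·(1 + 0.11935/52)^312 ≈ 21,683.8300.

€21,683.83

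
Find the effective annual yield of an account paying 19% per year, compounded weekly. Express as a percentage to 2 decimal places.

One year is 52 periods at 0.00365385 each: (1 + 0.00365385)^52 ≈ 1.208831.
EAR = 1.208831 − 1 ≈ 20.88309%.

20.88%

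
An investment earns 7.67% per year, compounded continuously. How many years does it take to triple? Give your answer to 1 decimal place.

e^(0.0767t) = 3, so 0.0767t = ln 3 ≈ 1.0986.
t ≈ 1.0986/0.0767 ≈ 14.3235.

14.3 years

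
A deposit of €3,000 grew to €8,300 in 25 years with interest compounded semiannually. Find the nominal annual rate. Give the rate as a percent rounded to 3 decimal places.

4.112%

(1 + r/2)^50 = 8,300/3,000 = 2.76667.
1 + r/2 = 2.76667^(1/50) ≈ 1.020561, so r/2 ≈ 0.0205614.
r ≈ 2·0.0205614 = 4.11228%.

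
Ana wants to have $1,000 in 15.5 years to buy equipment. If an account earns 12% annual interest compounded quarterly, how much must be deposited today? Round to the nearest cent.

Periodic rate = 12%/4 = 0.03; 62 periods.
P = 1,000/(1 + 0.03)^62 ≈ 1,000/6.25040173 ≈ 159.9897.

$159.99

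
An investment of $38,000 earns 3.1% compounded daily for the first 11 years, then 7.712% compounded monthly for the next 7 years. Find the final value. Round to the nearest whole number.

Phase 1: 38,000·(1 + 0.031/365)^4015 ≈ 53,440.6493.
Phase 2: 53,440.6493·(1 + 0.07712/12)^84 ≈ 91,531.6112.

$91,532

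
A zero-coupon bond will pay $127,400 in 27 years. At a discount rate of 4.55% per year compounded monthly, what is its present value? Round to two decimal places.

Growth factor = (1 + 0.0455/12)^324 ≈ 3.40817459756.
P = 127,400/3.40817459756 ≈ 37,380.7140.

$37,380.71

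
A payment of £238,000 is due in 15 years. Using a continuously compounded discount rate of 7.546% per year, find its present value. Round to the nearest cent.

£76,735.98

P = A·e^(−rt) = 238,000·e^(−1.1319).
e^(−1.1319) ≈ 0.322420075941, so P ≈ 76,735.9781.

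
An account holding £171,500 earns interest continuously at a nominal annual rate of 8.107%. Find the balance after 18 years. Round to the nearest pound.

A = P·e^(rt) = 171,500·e^(0.08107·18) = 171,500·e^1.45926.
e^1.45926 ≈ 4.30277429698, so A ≈ 737,925.7919.

£737,926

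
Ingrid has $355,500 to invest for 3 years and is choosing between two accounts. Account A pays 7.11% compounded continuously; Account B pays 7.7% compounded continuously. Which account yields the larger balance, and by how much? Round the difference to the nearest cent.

Account B, by $7,857.73

Account A growth factor: e^(0.0711·3) = e^0.2133 ≈ 1.23775592233; balance ≈ 440,022.2304.
Account B growth factor: e^(0.077·3) = e^0.231 ≈ 1.25985923945; balance ≈ 447,879.9596.
Account B is larger by 7,857.7292.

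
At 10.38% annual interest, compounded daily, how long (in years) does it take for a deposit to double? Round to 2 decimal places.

(1 + 0.000284384)^(365t) = 2.
365t = ln 2 / ln(1 + 0.000284384) ≈ 0.69315/0.000284343 ≈ 2437.7138.
t ≈ 6.6787.

6.68 years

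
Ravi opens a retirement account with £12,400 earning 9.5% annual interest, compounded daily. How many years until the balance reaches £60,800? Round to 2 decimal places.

(1 + 0.000260274)^(365t) = 60,800/12,400 = 4.9032.
365t·ln(1 + 0.000260274) = ln(4.9032); 365t = 1.5899/0.00026024 ≈ 6109.3324.
t ≈ 16.7379 years.

16.74 years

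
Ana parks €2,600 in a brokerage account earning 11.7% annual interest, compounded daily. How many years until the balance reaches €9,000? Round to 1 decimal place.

10.6 years

(1 + 0.000320548)^(365t) = 9,000/2,600 = 3.4615.
365t·ln(1 + 0.000320548) = ln(3.4615); 365t = 1.2417/0.000320497 ≈ 3874.3413.
t ≈ 10.6146 years.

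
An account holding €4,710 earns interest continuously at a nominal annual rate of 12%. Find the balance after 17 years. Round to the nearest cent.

A = P·e^(rt) = 4,710·e^(0.12·17) = 4,710·e^2.04.
e^2.04 ≈ 7.6906091989, so A ≈ 36,222.7693.

€36,222.77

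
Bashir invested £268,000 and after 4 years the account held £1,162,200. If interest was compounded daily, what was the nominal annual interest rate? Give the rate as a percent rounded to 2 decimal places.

36.70%

(1 + r/365)^1460 = 1,162,200/268,000 = 4.33657.
1 + r/365 = 4.33657^(1/1460) ≈ 1.001005, so r/365 ≈ 0.00100536.
r ≈ 365·0.00100536 = 36.69551%.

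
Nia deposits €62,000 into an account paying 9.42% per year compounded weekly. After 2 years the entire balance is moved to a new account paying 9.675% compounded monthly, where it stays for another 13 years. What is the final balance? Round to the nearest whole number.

Phase 1: 62,000·(1 + 0.0942/52)^104 ≈ 74,840.8564.
Phase 2: 74,840.8564·(1 + 0.0080625)^156 ≈ 261,928.2807.

€261,928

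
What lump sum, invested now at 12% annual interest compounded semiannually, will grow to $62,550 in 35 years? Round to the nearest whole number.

Periodic rate = 12%/2 = 0.06; 70 periods.
P = 62,550/(1 + 0.06)^70 ≈ 62,550/59.075930179 ≈ 1,058.8069.

$1,059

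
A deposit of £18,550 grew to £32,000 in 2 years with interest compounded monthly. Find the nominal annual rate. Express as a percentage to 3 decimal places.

(1 + r/12)^24 = 32,000/18,550 = 1.72507.
1 + r/12 = 1.72507^(1/24) ≈ 1.022979, so r/12 ≈ 0.0229795.
r ≈ 12·0.0229795 = 27.57537%.

27.575%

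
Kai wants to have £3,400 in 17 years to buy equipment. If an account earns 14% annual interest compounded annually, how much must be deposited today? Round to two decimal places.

£366.52

Annual rate = 14% = 0.14; 17 periods.
P = 3,400/(1 + 0.14)^17 ≈ 3,400/9.276464197 ≈ 366.5190.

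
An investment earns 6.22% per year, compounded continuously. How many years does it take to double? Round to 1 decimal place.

e^(0.0622t) = 2, so 0.0622t = ln 2 ≈ 0.69315.
t ≈ 0.69315/0.0622 ≈ 11.1438.

11.1 years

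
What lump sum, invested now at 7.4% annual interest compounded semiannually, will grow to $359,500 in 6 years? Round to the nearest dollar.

$232,463

Growth factor = (1 + 0.037)^12 ≈ 1.54648273779.
P = 359,500/1.54648273779 ≈ 232,462.9892.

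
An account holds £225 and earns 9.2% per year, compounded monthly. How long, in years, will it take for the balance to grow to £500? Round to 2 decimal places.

We need (1 + 0.00766667)^(12t) = 2.2222, so 12t = ln 2.2222 / ln 1.007667 ≈ 104.5519.
t ≈ 104.5519/12 = 8.7127 years.

8.71 years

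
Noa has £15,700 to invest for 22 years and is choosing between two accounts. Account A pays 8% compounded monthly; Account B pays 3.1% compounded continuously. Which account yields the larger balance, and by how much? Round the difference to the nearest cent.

Account A, by £59,671.90

A: (1 + 0.08/12)^264 ≈ 5.778587512, so 15,700 × 5.778587512 ≈ 90,723.8239.
B: e^(0.031·22) = e^0.682 ≈ 1.9778294381, so 15,700 × 1.9778294381 ≈ 31,051.9222.
Difference ≈ 59,671.9018 in favor of A.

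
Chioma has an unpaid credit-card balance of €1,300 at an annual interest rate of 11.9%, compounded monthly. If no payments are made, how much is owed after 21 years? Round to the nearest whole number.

€15,628

Periodic rate = 11.9%/12 = 0.00991667; periods = 12·21 = 252.
A = 1,300·(1 + 0.119/12)^252 ≈ 1,300·12.021424561 ≈ 15,627.8519.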